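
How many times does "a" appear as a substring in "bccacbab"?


Searching for "a" in "bccacbab"
Scanning each position:
  Position 0: "b" => no
  Position 1: "c" => no
  Position 2: "c" => no
  Position 3: "a" => MATCH
  Position 4: "c" => no
  Position 5: "b" => no
  Position 6: "a" => MATCH
  Position 7: "b" => no
Total occurrences: 2

2


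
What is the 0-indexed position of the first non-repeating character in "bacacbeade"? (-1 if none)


Input: bacacbeade
Character frequencies:
  'a': 3
  'b': 2
  'c': 2
  'd': 1
  'e': 2
Scanning left to right for freq == 1:
  Position 0 ('b'): freq=2, skip
  Position 1 ('a'): freq=3, skip
  Position 2 ('c'): freq=2, skip
  Position 3 ('a'): freq=3, skip
  Position 4 ('c'): freq=2, skip
  Position 5 ('b'): freq=2, skip
  Position 6 ('e'): freq=2, skip
  Position 7 ('a'): freq=3, skip
  Position 8 ('d'): unique! => answer = 8

8


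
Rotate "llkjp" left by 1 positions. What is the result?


Input: "llkjp", rotate left by 1
First 1 characters: "l"
Remaining characters: "lkjp"
Concatenate remaining + first: "lkjp" + "l" = "lkjpl"

lkjpl


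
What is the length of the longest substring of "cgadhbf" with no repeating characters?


Input: "cgadhbf"
Sliding window (track last position of each char):
  Position 0 ('c'): window [0,0] length 1 -- new best
  Position 1 ('g'): window [0,1] length 2 -- new best
  Position 2 ('a'): window [0,2] length 3 -- new best
  Position 3 ('d'): window [0,3] length 4 -- new best
  Position 4 ('h'): window [0,4] length 5 -- new best
  Position 5 ('b'): window [0,5] length 6 -- new best
  Position 6 ('f'): window [0,6] length 7 -- new best
Longest substring with no repeats: "cgadhbf" with length 7

7


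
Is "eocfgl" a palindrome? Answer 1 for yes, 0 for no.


Input: eocfgl
Reversed: lgfcoe
  Compare pos 0 ('e') with pos 5 ('l'): MISMATCH
  Compare pos 1 ('o') with pos 4 ('g'): MISMATCH
  Compare pos 2 ('c') with pos 3 ('f'): MISMATCH
Result: not a palindrome

0


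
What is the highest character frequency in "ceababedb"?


Input: ceababedb
Character counts:
  'a': 2
  'b': 3
  'c': 1
  'd': 1
  'e': 2
Maximum frequency: 3

3


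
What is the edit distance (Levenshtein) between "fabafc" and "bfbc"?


Computing edit distance: "fabafc" -> "bfbc"
DP table:
           b    f    b    c
      0    1    2    3    4
  f   1    1    1    2    3
  a   2    2    2    2    3
  b   3    2    3    2    3
  a   4    3    3    3    3
  f   5    4    3    4    4
  c   6    5    4    4    4
Edit distance = dp[6][4] = 4

4


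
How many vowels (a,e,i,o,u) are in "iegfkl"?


Input: iegfkl
Checking each character:
  'i' at position 0: vowel (running total: 1)
  'e' at position 1: vowel (running total: 2)
  'g' at position 2: consonant
  'f' at position 3: consonant
  'k' at position 4: consonant
  'l' at position 5: consonant
Total vowels: 2

2


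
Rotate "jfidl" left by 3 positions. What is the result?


Input: "jfidl", rotate left by 3
First 3 characters: "jfi"
Remaining characters: "dl"
Concatenate remaining + first: "dl" + "jfi" = "dljfi"

dljfi


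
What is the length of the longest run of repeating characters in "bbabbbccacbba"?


Input: "bbabbbccacbba"
Scanning for longest run:
  Position 1 ('b'): continues run of 'b', length=2
  Position 2 ('a'): new char, reset run to 1
  Position 3 ('b'): new char, reset run to 1
  Position 4 ('b'): continues run of 'b', length=2
  Position 5 ('b'): continues run of 'b', length=3
  Position 6 ('c'): new char, reset run to 1
  Position 7 ('c'): continues run of 'c', length=2
  Position 8 ('a'): new char, reset run to 1
  Position 9 ('c'): new char, reset run to 1
  Position 10 ('b'): new char, reset run to 1
  Position 11 ('b'): continues run of 'b', length=2
  Position 12 ('a'): new char, reset run to 1
Longest run: 'b' with length 3

3


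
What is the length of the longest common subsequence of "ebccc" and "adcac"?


LCS of "ebccc" and "adcac"
DP table:
           a    d    c    a    c
      0    0    0    0    0    0
  e   0    0    0    0    0    0
  b   0    0    0    0    0    0
  c   0    0    0    1    1    1
  c   0    0    0    1    1    2
  c   0    0    0    1    1    2
LCS length = dp[5][5] = 2

2


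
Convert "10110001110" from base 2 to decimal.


Input: "10110001110" in base 2
Positional expansion:
  Digit '1' (value 1) x 2^10 = 1024
  Digit '0' (value 0) x 2^9 = 0
  Digit '1' (value 1) x 2^8 = 256
  Digit '1' (value 1) x 2^7 = 128
  Digit '0' (value 0) x 2^6 = 0
  Digit '0' (value 0) x 2^5 = 0
  Digit '0' (value 0) x 2^4 = 0
  Digit '1' (value 1) x 2^3 = 8
  Digit '1' (value 1) x 2^2 = 4
  Digit '1' (value 1) x 2^1 = 2
  Digit '0' (value 0) x 2^0 = 0
Sum = 1422

1422


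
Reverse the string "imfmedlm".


Input: imfmedlm
Reading characters right to left:
  Position 7: 'm'
  Position 6: 'l'
  Position 5: 'd'
  Position 4: 'e'
  Position 3: 'm'
  Position 2: 'f'
  Position 1: 'm'
  Position 0: 'i'
Reversed: mldemfmi

mldemfmi


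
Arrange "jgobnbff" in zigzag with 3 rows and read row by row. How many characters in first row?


Zigzag "jgobnbff" into 3 rows:
Placing characters:
  'j' => row 0
  'g' => row 1
  'o' => row 2
  'b' => row 1
  'n' => row 0
  'b' => row 1
  'f' => row 2
  'f' => row 1
Rows:
  Row 0: "jn"
  Row 1: "gbbf"
  Row 2: "of"
First row length: 2

2


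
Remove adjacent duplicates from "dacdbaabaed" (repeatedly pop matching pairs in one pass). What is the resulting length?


Input: dacdbaabaed
Stack-based adjacent duplicate removal:
  Read 'd': push. Stack: d
  Read 'a': push. Stack: da
  Read 'c': push. Stack: dac
  Read 'd': push. Stack: dacd
  Read 'b': push. Stack: dacdb
  Read 'a': push. Stack: dacdba
  Read 'a': matches stack top 'a' => pop. Stack: dacdb
  Read 'b': matches stack top 'b' => pop. Stack: dacd
  Read 'a': push. Stack: dacda
  Read 'e': push. Stack: dacdae
  Read 'd': push. Stack: dacdaed
Final stack: "dacdaed" (length 7)

7


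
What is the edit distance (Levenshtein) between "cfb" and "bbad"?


Computing edit distance: "cfb" -> "bbad"
DP table:
           b    b    a    d
      0    1    2    3    4
  c   1    1    2    3    4
  f   2    2    2    3    4
  b   3    2    2    3    4
Edit distance = dp[3][4] = 4

4


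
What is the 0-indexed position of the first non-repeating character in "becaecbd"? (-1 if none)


Input: becaecbd
Character frequencies:
  'a': 1
  'b': 2
  'c': 2
  'd': 1
  'e': 2
Scanning left to right for freq == 1:
  Position 0 ('b'): freq=2, skip
  Position 1 ('e'): freq=2, skip
  Position 2 ('c'): freq=2, skip
  Position 3 ('a'): unique! => answer = 3

3


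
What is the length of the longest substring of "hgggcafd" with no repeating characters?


Input: "hgggcafd"
Sliding window (track last position of each char):
  Position 0 ('h'): window [0,0] length 1 -- new best
  Position 1 ('g'): window [0,1] length 2 -- new best
  Position 2 ('g'): repeat (last at 1), move window start to 2
  Position 2 ('g'): window [2,2] length 1
  Position 3 ('g'): repeat (last at 2), move window start to 3
  Position 3 ('g'): window [3,3] length 1
  Position 4 ('c'): window [3,4] length 2
  Position 5 ('a'): window [3,5] length 3 -- new best
  Position 6 ('f'): window [3,6] length 4 -- new best
  Position 7 ('d'): window [3,7] length 5 -- new best
Longest substring with no repeats: "gcafd" with length 5

5


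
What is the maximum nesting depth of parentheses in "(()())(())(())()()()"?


Input: "(()())(())(())()()()"
Tracking depth:
  Position 0 '(': depth becomes 1
  Position 1 '(': depth becomes 2
  Position 2 ')': depth becomes 1
  Position 3 '(': depth becomes 2
  Position 4 ')': depth becomes 1
  Position 5 ')': depth becomes 0
  Position 6 '(': depth becomes 1
  Position 7 '(': depth becomes 2
  Position 8 ')': depth becomes 1
  Position 9 ')': depth becomes 0
  Position 10 '(': depth becomes 1
  Position 11 '(': depth becomes 2
  Position 12 ')': depth becomes 1
  Position 13 ')': depth becomes 0
  Position 14 '(': depth becomes 1
  Position 15 ')': depth becomes 0
  Position 16 '(': depth becomes 1
  Position 17 ')': depth becomes 0
  Position 18 '(': depth becomes 1
  Position 19 ')': depth becomes 0
Maximum depth reached: 2

2


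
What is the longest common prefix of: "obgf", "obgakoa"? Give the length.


Words: obgf, obgakoa
  Position 0: all 'o' => match
  Position 1: all 'b' => match
  Position 2: all 'g' => match
  Position 3: ('f', 'a') => mismatch, stop
LCP = "obg" (length 3)

3


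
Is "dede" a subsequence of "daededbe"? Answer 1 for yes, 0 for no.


Check if "dede" is a subsequence of "daededbe"
Greedy scan:
  Position 0 ('d'): matches sub[0] = 'd'
  Position 1 ('a'): no match needed
  Position 2 ('e'): matches sub[1] = 'e'
  Position 3 ('d'): matches sub[2] = 'd'
  Position 4 ('e'): matches sub[3] = 'e'
  Position 5 ('d'): no match needed
  Position 6 ('b'): no match needed
  Position 7 ('e'): no match needed
All 4 characters matched => is a subsequence

1


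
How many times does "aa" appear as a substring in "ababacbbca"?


Searching for "aa" in "ababacbbca"
Scanning each position:
  Position 0: "ab" => no
  Position 1: "ba" => no
  Position 2: "ab" => no
  Position 3: "ba" => no
  Position 4: "ac" => no
  Position 5: "cb" => no
  Position 6: "bb" => no
  Position 7: "bc" => no
  Position 8: "ca" => no
Total occurrences: 0

0


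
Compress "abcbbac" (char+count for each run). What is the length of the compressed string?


Input: abcbbac
Runs:
  'a' x 1 => "a1"
  'b' x 1 => "b1"
  'c' x 1 => "c1"
  'b' x 2 => "b2"
  'a' x 1 => "a1"
  'c' x 1 => "c1"
Compressed: "a1b1c1b2a1c1"
Compressed length: 12

12


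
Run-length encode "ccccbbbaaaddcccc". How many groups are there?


Input: ccccbbbaaaddcccc
Scanning for consecutive runs:
  Group 1: 'c' x 4 (positions 0-3)
  Group 2: 'b' x 3 (positions 4-6)
  Group 3: 'a' x 3 (positions 7-9)
  Group 4: 'd' x 2 (positions 10-11)
  Group 5: 'c' x 4 (positions 12-15)
Total groups: 5

5


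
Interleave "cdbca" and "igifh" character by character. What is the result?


Interleaving "cdbca" and "igifh":
  Position 0: 'c' from first, 'i' from second => "ci"
  Position 1: 'd' from first, 'g' from second => "dg"
  Position 2: 'b' from first, 'i' from second => "bi"
  Position 3: 'c' from first, 'f' from second => "cf"
  Position 4: 'a' from first, 'h' from second => "ah"
Result: cidgbicfah

cidgbicfah


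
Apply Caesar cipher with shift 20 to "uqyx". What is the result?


Caesar cipher: shift "uqyx" by 20
  'u' (pos 20) + 20 = pos 14 = 'o'
  'q' (pos 16) + 20 = pos 10 = 'k'
  'y' (pos 24) + 20 = pos 18 = 's'
  'x' (pos 23) + 20 = pos 17 = 'r'
Result: oksr

oksr


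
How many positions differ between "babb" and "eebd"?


Comparing "babb" and "eebd" position by position:
  Position 0: 'b' vs 'e' => DIFFER
  Position 1: 'a' vs 'e' => DIFFER
  Position 2: 'b' vs 'b' => same
  Position 3: 'b' vs 'd' => DIFFER
Positions that differ: 3

3


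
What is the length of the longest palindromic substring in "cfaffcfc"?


Input: "cfaffcfc"
Checking substrings for palindromes:
  [1:4] "faf" (len 3) => palindrome
  [4:7] "fcf" (len 3) => palindrome
  [5:8] "cfc" (len 3) => palindrome
  [3:5] "ff" (len 2) => palindrome
Longest palindromic substring: "faf" with length 3

3


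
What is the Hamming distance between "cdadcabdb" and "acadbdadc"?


Comparing "cdadcabdb" and "acadbdadc" position by position:
  Position 0: 'c' vs 'a' => differ
  Position 1: 'd' vs 'c' => differ
  Position 2: 'a' vs 'a' => same
  Position 3: 'd' vs 'd' => same
  Position 4: 'c' vs 'b' => differ
  Position 5: 'a' vs 'd' => differ
  Position 6: 'b' vs 'a' => differ
  Position 7: 'd' vs 'd' => same
  Position 8: 'b' vs 'c' => differ
Total differences (Hamming distance): 6

6


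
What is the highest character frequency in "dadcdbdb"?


Input: dadcdbdb
Character counts:
  'a': 1
  'b': 2
  'c': 1
  'd': 4
Maximum frequency: 4

4


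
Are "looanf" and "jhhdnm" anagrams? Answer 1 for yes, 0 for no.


Strings: "looanf", "jhhdnm"
Sorted first:  aflnoo
Sorted second: dhhjmn
Differ at position 0: 'a' vs 'd' => not anagrams

0


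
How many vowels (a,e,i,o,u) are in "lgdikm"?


Input: lgdikm
Checking each character:
  'l' at position 0: consonant
  'g' at position 1: consonant
  'd' at position 2: consonant
  'i' at position 3: vowel (running total: 1)
  'k' at position 4: consonant
  'm' at position 5: consonant
Total vowels: 1

1


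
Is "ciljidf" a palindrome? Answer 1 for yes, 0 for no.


Input: ciljidf
Reversed: fdijlic
  Compare pos 0 ('c') with pos 6 ('f'): MISMATCH
  Compare pos 1 ('i') with pos 5 ('d'): MISMATCH
  Compare pos 2 ('l') with pos 4 ('i'): MISMATCH
Result: not a palindrome

0


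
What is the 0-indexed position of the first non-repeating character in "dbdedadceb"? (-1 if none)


Input: dbdedadceb
Character frequencies:
  'a': 1
  'b': 2
  'c': 1
  'd': 4
  'e': 2
Scanning left to right for freq == 1:
  Position 0 ('d'): freq=4, skip
  Position 1 ('b'): freq=2, skip
  Position 2 ('d'): freq=4, skip
  Position 3 ('e'): freq=2, skip
  Position 4 ('d'): freq=4, skip
  Position 5 ('a'): unique! => answer = 5

5


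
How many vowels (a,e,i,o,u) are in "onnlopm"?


Input: onnlopm
Checking each character:
  'o' at position 0: vowel (running total: 1)
  'n' at position 1: consonant
  'n' at position 2: consonant
  'l' at position 3: consonant
  'o' at position 4: vowel (running total: 2)
  'p' at position 5: consonant
  'm' at position 6: consonant
Total vowels: 2

2


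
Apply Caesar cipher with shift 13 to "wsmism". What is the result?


Caesar cipher: shift "wsmism" by 13
  'w' (pos 22) + 13 = pos 9 = 'j'
  's' (pos 18) + 13 = pos 5 = 'f'
  'm' (pos 12) + 13 = pos 25 = 'z'
  'i' (pos 8) + 13 = pos 21 = 'v'
  's' (pos 18) + 13 = pos 5 = 'f'
  'm' (pos 12) + 13 = pos 25 = 'z'
Result: jfzvfz

jfzvfz


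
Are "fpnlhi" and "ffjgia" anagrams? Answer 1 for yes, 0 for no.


Strings: "fpnlhi", "ffjgia"
Sorted first:  fhilnp
Sorted second: affgij
Differ at position 0: 'f' vs 'a' => not anagrams

0


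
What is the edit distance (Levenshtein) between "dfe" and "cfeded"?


Computing edit distance: "dfe" -> "cfeded"
DP table:
           c    f    e    d    e    d
      0    1    2    3    4    5    6
  d   1    1    2    3    3    4    5
  f   2    2    1    2    3    4    5
  e   3    3    2    1    2    3    4
Edit distance = dp[3][6] = 4

4


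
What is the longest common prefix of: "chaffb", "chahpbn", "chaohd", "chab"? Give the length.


Words: chaffb, chahpbn, chaohd, chab
  Position 0: all 'c' => match
  Position 1: all 'h' => match
  Position 2: all 'a' => match
  Position 3: ('f', 'h', 'o', 'b') => mismatch, stop
LCP = "cha" (length 3)

3


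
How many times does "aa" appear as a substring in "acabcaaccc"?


Searching for "aa" in "acabcaaccc"
Scanning each position:
  Position 0: "ac" => no
  Position 1: "ca" => no
  Position 2: "ab" => no
  Position 3: "bc" => no
  Position 4: "ca" => no
  Position 5: "aa" => MATCH
  Position 6: "ac" => no
  Position 7: "cc" => no
  Position 8: "cc" => no
Total occurrences: 1

1


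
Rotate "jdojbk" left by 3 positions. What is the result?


Input: "jdojbk", rotate left by 3
First 3 characters: "jdo"
Remaining characters: "jbk"
Concatenate remaining + first: "jbk" + "jdo" = "jbkjdo"

jbkjdo


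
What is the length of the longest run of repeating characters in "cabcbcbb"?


Input: "cabcbcbb"
Scanning for longest run:
  Position 1 ('a'): new char, reset run to 1
  Position 2 ('b'): new char, reset run to 1
  Position 3 ('c'): new char, reset run to 1
  Position 4 ('b'): new char, reset run to 1
  Position 5 ('c'): new char, reset run to 1
  Position 6 ('b'): new char, reset run to 1
  Position 7 ('b'): continues run of 'b', length=2
Longest run: 'b' with length 2

2


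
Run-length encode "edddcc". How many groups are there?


Input: edddcc
Scanning for consecutive runs:
  Group 1: 'e' x 1 (positions 0-0)
  Group 2: 'd' x 3 (positions 1-3)
  Group 3: 'c' x 2 (positions 4-5)
Total groups: 3

3


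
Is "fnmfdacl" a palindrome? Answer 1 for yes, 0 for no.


Input: fnmfdacl
Reversed: lcadfmnf
  Compare pos 0 ('f') with pos 7 ('l'): MISMATCH
  Compare pos 1 ('n') with pos 6 ('c'): MISMATCH
  Compare pos 2 ('m') with pos 5 ('a'): MISMATCH
  Compare pos 3 ('f') with pos 4 ('d'): MISMATCH
Result: not a palindrome

0


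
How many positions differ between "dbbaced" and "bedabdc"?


Comparing "dbbaced" and "bedabdc" position by position:
  Position 0: 'd' vs 'b' => DIFFER
  Position 1: 'b' vs 'e' => DIFFER
  Position 2: 'b' vs 'd' => DIFFER
  Position 3: 'a' vs 'a' => same
  Position 4: 'c' vs 'b' => DIFFER
  Position 5: 'e' vs 'd' => DIFFER
  Position 6: 'd' vs 'c' => DIFFER
Positions that differ: 6

6


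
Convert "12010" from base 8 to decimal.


Input: "12010" in base 8
Positional expansion:
  Digit '1' (value 1) x 8^4 = 4096
  Digit '2' (value 2) x 8^3 = 1024
  Digit '0' (value 0) x 8^2 = 0
  Digit '1' (value 1) x 8^1 = 8
  Digit '0' (value 0) x 8^0 = 0
Sum = 5128

5128


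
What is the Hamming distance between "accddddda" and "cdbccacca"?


Comparing "accddddda" and "cdbccacca" position by position:
  Position 0: 'a' vs 'c' => differ
  Position 1: 'c' vs 'd' => differ
  Position 2: 'c' vs 'b' => differ
  Position 3: 'd' vs 'c' => differ
  Position 4: 'd' vs 'c' => differ
  Position 5: 'd' vs 'a' => differ
  Position 6: 'd' vs 'c' => differ
  Position 7: 'd' vs 'c' => differ
  Position 8: 'a' vs 'a' => same
Total differences (Hamming distance): 8

8


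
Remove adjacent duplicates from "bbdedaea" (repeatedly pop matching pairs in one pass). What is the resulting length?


Input: bbdedaea
Stack-based adjacent duplicate removal:
  Read 'b': push. Stack: b
  Read 'b': matches stack top 'b' => pop. Stack: (empty)
  Read 'd': push. Stack: d
  Read 'e': push. Stack: de
  Read 'd': push. Stack: ded
  Read 'a': push. Stack: deda
  Read 'e': push. Stack: dedae
  Read 'a': push. Stack: dedaea
Final stack: "dedaea" (length 6)

6


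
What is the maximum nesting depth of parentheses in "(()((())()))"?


Input: "(()((())()))"
Tracking depth:
  Position 0 '(': depth becomes 1
  Position 1 '(': depth becomes 2
  Position 2 ')': depth becomes 1
  Position 3 '(': depth becomes 2
  Position 4 '(': depth becomes 3
  Position 5 '(': depth becomes 4
  Position 6 ')': depth becomes 3
  Position 7 ')': depth becomes 2
  Position 8 '(': depth becomes 3
  Position 9 ')': depth becomes 2
  Position 10 ')': depth becomes 1
  Position 11 ')': depth becomes 0
Maximum depth reached: 4

4


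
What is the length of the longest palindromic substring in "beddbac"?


Input: "beddbac"
Checking substrings for palindromes:
  [2:4] "dd" (len 2) => palindrome
Longest palindromic substring: "dd" with length 2

2


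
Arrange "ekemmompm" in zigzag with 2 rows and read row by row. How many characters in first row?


Zigzag "ekemmompm" into 2 rows:
Placing characters:
  'e' => row 0
  'k' => row 1
  'e' => row 0
  'm' => row 1
  'm' => row 0
  'o' => row 1
  'm' => row 0
  'p' => row 1
  'm' => row 0
Rows:
  Row 0: "eemmm"
  Row 1: "kmop"
First row length: 5

5


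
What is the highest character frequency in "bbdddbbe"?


Input: bbdddbbe
Character counts:
  'b': 4
  'd': 3
  'e': 1
Maximum frequency: 4

4


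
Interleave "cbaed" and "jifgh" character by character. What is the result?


Interleaving "cbaed" and "jifgh":
  Position 0: 'c' from first, 'j' from second => "cj"
  Position 1: 'b' from first, 'i' from second => "bi"
  Position 2: 'a' from first, 'f' from second => "af"
  Position 3: 'e' from first, 'g' from second => "eg"
  Position 4: 'd' from first, 'h' from second => "dh"
Result: cjbiafegdh

cjbiafegdh


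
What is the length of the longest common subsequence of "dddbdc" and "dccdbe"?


LCS of "dddbdc" and "dccdbe"
DP table:
           d    c    c    d    b    e
      0    0    0    0    0    0    0
  d   0    1    1    1    1    1    1
  d   0    1    1    1    2    2    2
  d   0    1    1    1    2    2    2
  b   0    1    1    1    2    3    3
  d   0    1    1    1    2    3    3
  c   0    1    2    2    2    3    3
LCS length = dp[6][6] = 3

3


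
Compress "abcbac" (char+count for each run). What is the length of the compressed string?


Input: abcbac
Runs:
  'a' x 1 => "a1"
  'b' x 1 => "b1"
  'c' x 1 => "c1"
  'b' x 1 => "b1"
  'a' x 1 => "a1"
  'c' x 1 => "c1"
Compressed: "a1b1c1b1a1c1"
Compressed length: 12

12


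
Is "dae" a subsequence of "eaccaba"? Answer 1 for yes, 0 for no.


Check if "dae" is a subsequence of "eaccaba"
Greedy scan:
  Position 0 ('e'): no match needed
  Position 1 ('a'): no match needed
  Position 2 ('c'): no match needed
  Position 3 ('c'): no match needed
  Position 4 ('a'): no match needed
  Position 5 ('b'): no match needed
  Position 6 ('a'): no match needed
Only matched 0/3 characters => not a subsequence

0


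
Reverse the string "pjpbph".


Input: pjpbph
Reading characters right to left:
  Position 5: 'h'
  Position 4: 'p'
  Position 3: 'b'
  Position 2: 'p'
  Position 1: 'j'
  Position 0: 'p'
Reversed: hpbpjp

hpbpjp


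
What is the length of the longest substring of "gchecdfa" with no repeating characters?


Input: "gchecdfa"
Sliding window (track last position of each char):
  Position 0 ('g'): window [0,0] length 1 -- new best
  Position 1 ('c'): window [0,1] length 2 -- new best
  Position 2 ('h'): window [0,2] length 3 -- new best
  Position 3 ('e'): window [0,3] length 4 -- new best
  Position 4 ('c'): repeat (last at 1), move window start to 2
  Position 4 ('c'): window [2,4] length 3
  Position 5 ('d'): window [2,5] length 4
  Position 6 ('f'): window [2,6] length 5 -- new best
  Position 7 ('a'): window [2,7] length 6 -- new best
Longest substring with no repeats: "hecdfa" with length 6

6


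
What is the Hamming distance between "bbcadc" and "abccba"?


Comparing "bbcadc" and "abccba" position by position:
  Position 0: 'b' vs 'a' => differ
  Position 1: 'b' vs 'b' => same
  Position 2: 'c' vs 'c' => same
  Position 3: 'a' vs 'c' => differ
  Position 4: 'd' vs 'b' => differ
  Position 5: 'c' vs 'a' => differ
Total differences (Hamming distance): 4

4


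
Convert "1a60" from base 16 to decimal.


Input: "1a60" in base 16
Positional expansion:
  Digit '1' (value 1) x 16^3 = 4096
  Digit 'a' (value 10) x 16^2 = 2560
  Digit '6' (value 6) x 16^1 = 96
  Digit '0' (value 0) x 16^0 = 0
Sum = 6752

6752


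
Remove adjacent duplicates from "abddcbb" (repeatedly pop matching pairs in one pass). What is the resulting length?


Input: abddcbb
Stack-based adjacent duplicate removal:
  Read 'a': push. Stack: a
  Read 'b': push. Stack: ab
  Read 'd': push. Stack: abd
  Read 'd': matches stack top 'd' => pop. Stack: ab
  Read 'c': push. Stack: abc
  Read 'b': push. Stack: abcb
  Read 'b': matches stack top 'b' => pop. Stack: abc
Final stack: "abc" (length 3)

3


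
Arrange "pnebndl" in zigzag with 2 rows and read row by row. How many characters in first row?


Zigzag "pnebndl" into 2 rows:
Placing characters:
  'p' => row 0
  'n' => row 1
  'e' => row 0
  'b' => row 1
  'n' => row 0
  'd' => row 1
  'l' => row 0
Rows:
  Row 0: "penl"
  Row 1: "nbd"
First row length: 4

4


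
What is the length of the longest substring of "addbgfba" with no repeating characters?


Input: "addbgfba"
Sliding window (track last position of each char):
  Position 0 ('a'): window [0,0] length 1 -- new best
  Position 1 ('d'): window [0,1] length 2 -- new best
  Position 2 ('d'): repeat (last at 1), move window start to 2
  Position 2 ('d'): window [2,2] length 1
  Position 3 ('b'): window [2,3] length 2
  Position 4 ('g'): window [2,4] length 3 -- new best
  Position 5 ('f'): window [2,5] length 4 -- new best
  Position 6 ('b'): repeat (last at 3), move window start to 4
  Position 6 ('b'): window [4,6] length 3
  Position 7 ('a'): window [4,7] length 4
Longest substring with no repeats: "dbgf" with length 4

4


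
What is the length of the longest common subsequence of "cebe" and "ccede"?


LCS of "cebe" and "ccede"
DP table:
           c    c    e    d    e
      0    0    0    0    0    0
  c   0    1    1    1    1    1
  e   0    1    1    2    2    2
  b   0    1    1    2    2    2
  e   0    1    1    2    2    3
LCS length = dp[4][5] = 3

3


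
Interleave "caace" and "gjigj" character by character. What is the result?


Interleaving "caace" and "gjigj":
  Position 0: 'c' from first, 'g' from second => "cg"
  Position 1: 'a' from first, 'j' from second => "aj"
  Position 2: 'a' from first, 'i' from second => "ai"
  Position 3: 'c' from first, 'g' from second => "cg"
  Position 4: 'e' from first, 'j' from second => "ej"
Result: cgajaicgej

cgajaicgej


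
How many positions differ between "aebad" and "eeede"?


Comparing "aebad" and "eeede" position by position:
  Position 0: 'a' vs 'e' => DIFFER
  Position 1: 'e' vs 'e' => same
  Position 2: 'b' vs 'e' => DIFFER
  Position 3: 'a' vs 'd' => DIFFER
  Position 4: 'd' vs 'e' => DIFFER
Positions that differ: 4

4


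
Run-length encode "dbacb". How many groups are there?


Input: dbacb
Scanning for consecutive runs:
  Group 1: 'd' x 1 (positions 0-0)
  Group 2: 'b' x 1 (positions 1-1)
  Group 3: 'a' x 1 (positions 2-2)
  Group 4: 'c' x 1 (positions 3-3)
  Group 5: 'b' x 1 (positions 4-4)
Total groups: 5

5


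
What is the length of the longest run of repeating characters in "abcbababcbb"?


Input: "abcbababcbb"
Scanning for longest run:
  Position 1 ('b'): new char, reset run to 1
  Position 2 ('c'): new char, reset run to 1
  Position 3 ('b'): new char, reset run to 1
  Position 4 ('a'): new char, reset run to 1
  Position 5 ('b'): new char, reset run to 1
  Position 6 ('a'): new char, reset run to 1
  Position 7 ('b'): new char, reset run to 1
  Position 8 ('c'): new char, reset run to 1
  Position 9 ('b'): new char, reset run to 1
  Position 10 ('b'): continues run of 'b', length=2
Longest run: 'b' with length 2

2


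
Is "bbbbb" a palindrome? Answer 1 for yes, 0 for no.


Input: bbbbb
Reversed: bbbbb
  Compare pos 0 ('b') with pos 4 ('b'): match
  Compare pos 1 ('b') with pos 3 ('b'): match
Result: palindrome

1


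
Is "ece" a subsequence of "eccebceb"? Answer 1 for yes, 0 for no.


Check if "ece" is a subsequence of "eccebceb"
Greedy scan:
  Position 0 ('e'): matches sub[0] = 'e'
  Position 1 ('c'): matches sub[1] = 'c'
  Position 2 ('c'): no match needed
  Position 3 ('e'): matches sub[2] = 'e'
  Position 4 ('b'): no match needed
  Position 5 ('c'): no match needed
  Position 6 ('e'): no match needed
  Position 7 ('b'): no match needed
All 3 characters matched => is a subsequence

1


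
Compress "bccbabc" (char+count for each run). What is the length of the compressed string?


Input: bccbabc
Runs:
  'b' x 1 => "b1"
  'c' x 2 => "c2"
  'b' x 1 => "b1"
  'a' x 1 => "a1"
  'b' x 1 => "b1"
  'c' x 1 => "c1"
Compressed: "b1c2b1a1b1c1"
Compressed length: 12

12


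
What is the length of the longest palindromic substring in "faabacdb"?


Input: "faabacdb"
Checking substrings for palindromes:
  [2:5] "aba" (len 3) => palindrome
  [1:3] "aa" (len 2) => palindrome
Longest palindromic substring: "aba" with length 3

3


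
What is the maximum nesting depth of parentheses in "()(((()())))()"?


Input: "()(((()())))()"
Tracking depth:
  Position 0 '(': depth becomes 1
  Position 1 ')': depth becomes 0
  Position 2 '(': depth becomes 1
  Position 3 '(': depth becomes 2
  Position 4 '(': depth becomes 3
  Position 5 '(': depth becomes 4
  Position 6 ')': depth becomes 3
  Position 7 '(': depth becomes 4
  Position 8 ')': depth becomes 3
  Position 9 ')': depth becomes 2
  Position 10 ')': depth becomes 1
  Position 11 ')': depth becomes 0
  Position 12 '(': depth becomes 1
  Position 13 ')': depth becomes 0
Maximum depth reached: 4

4


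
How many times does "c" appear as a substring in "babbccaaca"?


Searching for "c" in "babbccaaca"
Scanning each position:
  Position 0: "b" => no
  Position 1: "a" => no
  Position 2: "b" => no
  Position 3: "b" => no
  Position 4: "c" => MATCH
  Position 5: "c" => MATCH
  Position 6: "a" => no
  Position 7: "a" => no
  Position 8: "c" => MATCH
  Position 9: "a" => no
Total occurrences: 3

3


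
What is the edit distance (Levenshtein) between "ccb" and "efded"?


Computing edit distance: "ccb" -> "efded"
DP table:
           e    f    d    e    d
      0    1    2    3    4    5
  c   1    1    2    3    4    5
  c   2    2    2    3    4    5
  b   3    3    3    3    4    5
Edit distance = dp[3][5] = 5

5


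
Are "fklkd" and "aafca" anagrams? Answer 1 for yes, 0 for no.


Strings: "fklkd", "aafca"
Sorted first:  dfkkl
Sorted second: aaacf
Differ at position 0: 'd' vs 'a' => not anagrams

0


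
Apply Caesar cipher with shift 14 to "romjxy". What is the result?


Caesar cipher: shift "romjxy" by 14
  'r' (pos 17) + 14 = pos 5 = 'f'
  'o' (pos 14) + 14 = pos 2 = 'c'
  'm' (pos 12) + 14 = pos 0 = 'a'
  'j' (pos 9) + 14 = pos 23 = 'x'
  'x' (pos 23) + 14 = pos 11 = 'l'
  'y' (pos 24) + 14 = pos 12 = 'm'
Result: fcaxlm

fcaxlm


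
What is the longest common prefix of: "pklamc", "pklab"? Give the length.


Words: pklamc, pklab
  Position 0: all 'p' => match
  Position 1: all 'k' => match
  Position 2: all 'l' => match
  Position 3: all 'a' => match
  Position 4: ('m', 'b') => mismatch, stop
LCP = "pkla" (length 4)

4


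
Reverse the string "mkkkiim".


Input: mkkkiim
Reading characters right to left:
  Position 6: 'm'
  Position 5: 'i'
  Position 4: 'i'
  Position 3: 'k'
  Position 2: 'k'
  Position 1: 'k'
  Position 0: 'm'
Reversed: miikkkm

miikkkm


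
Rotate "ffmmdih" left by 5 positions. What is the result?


Input: "ffmmdih", rotate left by 5
First 5 characters: "ffmmd"
Remaining characters: "ih"
Concatenate remaining + first: "ih" + "ffmmd" = "ihffmmd"

ihffmmd


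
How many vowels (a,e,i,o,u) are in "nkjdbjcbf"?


Input: nkjdbjcbf
Checking each character:
  'n' at position 0: consonant
  'k' at position 1: consonant
  'j' at position 2: consonant
  'd' at position 3: consonant
  'b' at position 4: consonant
  'j' at position 5: consonant
  'c' at position 6: consonant
  'b' at position 7: consonant
  'f' at position 8: consonant
Total vowels: 0

0


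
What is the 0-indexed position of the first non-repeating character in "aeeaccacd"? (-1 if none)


Input: aeeaccacd
Character frequencies:
  'a': 3
  'c': 3
  'd': 1
  'e': 2
Scanning left to right for freq == 1:
  Position 0 ('a'): freq=3, skip
  Position 1 ('e'): freq=2, skip
  Position 2 ('e'): freq=2, skip
  Position 3 ('a'): freq=3, skip
  Position 4 ('c'): freq=3, skip
  Position 5 ('c'): freq=3, skip
  Position 6 ('a'): freq=3, skip
  Position 7 ('c'): freq=3, skip
  Position 8 ('d'): unique! => answer = 8

8


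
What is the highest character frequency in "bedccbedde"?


Input: bedccbedde
Character counts:
  'b': 2
  'c': 2
  'd': 3
  'e': 3
Maximum frequency: 3

3


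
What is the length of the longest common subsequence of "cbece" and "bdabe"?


LCS of "cbece" and "bdabe"
DP table:
           b    d    a    b    e
      0    0    0    0    0    0
  c   0    0    0    0    0    0
  b   0    1    1    1    1    1
  e   0    1    1    1    1    2
  c   0    1    1    1    1    2
  e   0    1    1    1    1    2
LCS length = dp[5][5] = 2

2


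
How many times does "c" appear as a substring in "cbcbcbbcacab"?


Searching for "c" in "cbcbcbbcacab"
Scanning each position:
  Position 0: "c" => MATCH
  Position 1: "b" => no
  Position 2: "c" => MATCH
  Position 3: "b" => no
  Position 4: "c" => MATCH
  Position 5: "b" => no
  Position 6: "b" => no
  Position 7: "c" => MATCH
  Position 8: "a" => no
  Position 9: "c" => MATCH
  Position 10: "a" => no
  Position 11: "b" => no
Total occurrences: 5

5


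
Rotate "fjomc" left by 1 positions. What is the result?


Input: "fjomc", rotate left by 1
First 1 characters: "f"
Remaining characters: "jomc"
Concatenate remaining + first: "jomc" + "f" = "jomcf"

jomcf


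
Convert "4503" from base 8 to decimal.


Input: "4503" in base 8
Positional expansion:
  Digit '4' (value 4) x 8^3 = 2048
  Digit '5' (value 5) x 8^2 = 320
  Digit '0' (value 0) x 8^1 = 0
  Digit '3' (value 3) x 8^0 = 3
Sum = 2371

2371


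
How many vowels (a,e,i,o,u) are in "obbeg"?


Input: obbeg
Checking each character:
  'o' at position 0: vowel (running total: 1)
  'b' at position 1: consonant
  'b' at position 2: consonant
  'e' at position 3: vowel (running total: 2)
  'g' at position 4: consonant
Total vowels: 2

2


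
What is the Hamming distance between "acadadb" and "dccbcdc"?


Comparing "acadadb" and "dccbcdc" position by position:
  Position 0: 'a' vs 'd' => differ
  Position 1: 'c' vs 'c' => same
  Position 2: 'a' vs 'c' => differ
  Position 3: 'd' vs 'b' => differ
  Position 4: 'a' vs 'c' => differ
  Position 5: 'd' vs 'd' => same
  Position 6: 'b' vs 'c' => differ
Total differences (Hamming distance): 5

5


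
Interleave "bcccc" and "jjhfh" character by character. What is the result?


Interleaving "bcccc" and "jjhfh":
  Position 0: 'b' from first, 'j' from second => "bj"
  Position 1: 'c' from first, 'j' from second => "cj"
  Position 2: 'c' from first, 'h' from second => "ch"
  Position 3: 'c' from first, 'f' from second => "cf"
  Position 4: 'c' from first, 'h' from second => "ch"
Result: bjcjchcfch

bjcjchcfch


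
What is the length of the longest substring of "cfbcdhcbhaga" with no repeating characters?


Input: "cfbcdhcbhaga"
Sliding window (track last position of each char):
  Position 0 ('c'): window [0,0] length 1 -- new best
  Position 1 ('f'): window [0,1] length 2 -- new best
  Position 2 ('b'): window [0,2] length 3 -- new best
  Position 3 ('c'): repeat (last at 0), move window start to 1
  Position 3 ('c'): window [1,3] length 3
  Position 4 ('d'): window [1,4] length 4 -- new best
  Position 5 ('h'): window [1,5] length 5 -- new best
  Position 6 ('c'): repeat (last at 3), move window start to 4
  Position 6 ('c'): window [4,6] length 3
  Position 7 ('b'): window [4,7] length 4
  Position 8 ('h'): repeat (last at 5), move window start to 6
  Position 8 ('h'): window [6,8] length 3
  Position 9 ('a'): window [6,9] length 4
  Position 10 ('g'): window [6,10] length 5
  Position 11 ('a'): repeat (last at 9), move window start to 10
  Position 11 ('a'): window [10,11] length 2
Longest substring with no repeats: "fbcdh" with length 5

5


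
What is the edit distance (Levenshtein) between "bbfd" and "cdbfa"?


Computing edit distance: "bbfd" -> "cdbfa"
DP table:
           c    d    b    f    a
      0    1    2    3    4    5
  b   1    1    2    2    3    4
  b   2    2    2    2    3    4
  f   3    3    3    3    2    3
  d   4    4    3    4    3    3
Edit distance = dp[4][5] = 3

3


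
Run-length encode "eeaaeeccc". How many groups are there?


Input: eeaaeeccc
Scanning for consecutive runs:
  Group 1: 'e' x 2 (positions 0-1)
  Group 2: 'a' x 2 (positions 2-3)
  Group 3: 'e' x 2 (positions 4-5)
  Group 4: 'c' x 3 (positions 6-8)
Total groups: 4

4


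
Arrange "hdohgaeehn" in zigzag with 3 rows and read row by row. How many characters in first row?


Zigzag "hdohgaeehn" into 3 rows:
Placing characters:
  'h' => row 0
  'd' => row 1
  'o' => row 2
  'h' => row 1
  'g' => row 0
  'a' => row 1
  'e' => row 2
  'e' => row 1
  'h' => row 0
  'n' => row 1
Rows:
  Row 0: "hgh"
  Row 1: "dhaen"
  Row 2: "oe"
First row length: 3

3


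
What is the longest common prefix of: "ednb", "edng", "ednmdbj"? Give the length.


Words: ednb, edng, ednmdbj
  Position 0: all 'e' => match
  Position 1: all 'd' => match
  Position 2: all 'n' => match
  Position 3: ('b', 'g', 'm') => mismatch, stop
LCP = "edn" (length 3)

3


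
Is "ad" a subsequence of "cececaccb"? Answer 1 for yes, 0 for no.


Check if "ad" is a subsequence of "cececaccb"
Greedy scan:
  Position 0 ('c'): no match needed
  Position 1 ('e'): no match needed
  Position 2 ('c'): no match needed
  Position 3 ('e'): no match needed
  Position 4 ('c'): no match needed
  Position 5 ('a'): matches sub[0] = 'a'
  Position 6 ('c'): no match needed
  Position 7 ('c'): no match needed
  Position 8 ('b'): no match needed
Only matched 1/2 characters => not a subsequence

0


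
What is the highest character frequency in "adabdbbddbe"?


Input: adabdbbddbe
Character counts:
  'a': 2
  'b': 4
  'd': 4
  'e': 1
Maximum frequency: 4

4


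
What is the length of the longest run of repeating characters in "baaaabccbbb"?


Input: "baaaabccbbb"
Scanning for longest run:
  Position 1 ('a'): new char, reset run to 1
  Position 2 ('a'): continues run of 'a', length=2
  Position 3 ('a'): continues run of 'a', length=3
  Position 4 ('a'): continues run of 'a', length=4
  Position 5 ('b'): new char, reset run to 1
  Position 6 ('c'): new char, reset run to 1
  Position 7 ('c'): continues run of 'c', length=2
  Position 8 ('b'): new char, reset run to 1
  Position 9 ('b'): continues run of 'b', length=2
  Position 10 ('b'): continues run of 'b', length=3
Longest run: 'a' with length 4

4


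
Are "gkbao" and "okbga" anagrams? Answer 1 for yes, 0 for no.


Strings: "gkbao", "okbga"
Sorted first:  abgko
Sorted second: abgko
Sorted forms match => anagrams

1


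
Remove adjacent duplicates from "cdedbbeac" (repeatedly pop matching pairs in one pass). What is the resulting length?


Input: cdedbbeac
Stack-based adjacent duplicate removal:
  Read 'c': push. Stack: c
  Read 'd': push. Stack: cd
  Read 'e': push. Stack: cde
  Read 'd': push. Stack: cded
  Read 'b': push. Stack: cdedb
  Read 'b': matches stack top 'b' => pop. Stack: cded
  Read 'e': push. Stack: cdede
  Read 'a': push. Stack: cdedea
  Read 'c': push. Stack: cdedeac
Final stack: "cdedeac" (length 7)

7


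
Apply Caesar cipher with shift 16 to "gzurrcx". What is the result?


Caesar cipher: shift "gzurrcx" by 16
  'g' (pos 6) + 16 = pos 22 = 'w'
  'z' (pos 25) + 16 = pos 15 = 'p'
  'u' (pos 20) + 16 = pos 10 = 'k'
  'r' (pos 17) + 16 = pos 7 = 'h'
  'r' (pos 17) + 16 = pos 7 = 'h'
  'c' (pos 2) + 16 = pos 18 = 's'
  'x' (pos 23) + 16 = pos 13 = 'n'
Result: wpkhhsn

wpkhhsn


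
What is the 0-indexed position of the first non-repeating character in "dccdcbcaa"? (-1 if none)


Input: dccdcbcaa
Character frequencies:
  'a': 2
  'b': 1
  'c': 4
  'd': 2
Scanning left to right for freq == 1:
  Position 0 ('d'): freq=2, skip
  Position 1 ('c'): freq=4, skip
  Position 2 ('c'): freq=4, skip
  Position 3 ('d'): freq=2, skip
  Position 4 ('c'): freq=4, skip
  Position 5 ('b'): unique! => answer = 5

5


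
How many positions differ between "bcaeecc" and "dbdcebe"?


Comparing "bcaeecc" and "dbdcebe" position by position:
  Position 0: 'b' vs 'd' => DIFFER
  Position 1: 'c' vs 'b' => DIFFER
  Position 2: 'a' vs 'd' => DIFFER
  Position 3: 'e' vs 'c' => DIFFER
  Position 4: 'e' vs 'e' => same
  Position 5: 'c' vs 'b' => DIFFER
  Position 6: 'c' vs 'e' => DIFFER
Positions that differ: 6

6


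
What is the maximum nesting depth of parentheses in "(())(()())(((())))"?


Input: "(())(()())(((())))"
Tracking depth:
  Position 0 '(': depth becomes 1
  Position 1 '(': depth becomes 2
  Position 2 ')': depth becomes 1
  Position 3 ')': depth becomes 0
  Position 4 '(': depth becomes 1
  Position 5 '(': depth becomes 2
  Position 6 ')': depth becomes 1
  Position 7 '(': depth becomes 2
  Position 8 ')': depth becomes 1
  Position 9 ')': depth becomes 0
  Position 10 '(': depth becomes 1
  Position 11 '(': depth becomes 2
  Position 12 '(': depth becomes 3
  Position 13 '(': depth becomes 4
  Position 14 ')': depth becomes 3
  Position 15 ')': depth becomes 2
  Position 16 ')': depth becomes 1
  Position 17 ')': depth becomes 0
Maximum depth reached: 4

4


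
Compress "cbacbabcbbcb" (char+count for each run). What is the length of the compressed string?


Input: cbacbabcbbcb
Runs:
  'c' x 1 => "c1"
  'b' x 1 => "b1"
  'a' x 1 => "a1"
  'c' x 1 => "c1"
  'b' x 1 => "b1"
  'a' x 1 => "a1"
  'b' x 1 => "b1"
  'c' x 1 => "c1"
  'b' x 2 => "b2"
  'c' x 1 => "c1"
  'b' x 1 => "b1"
Compressed: "c1b1a1c1b1a1b1c1b2c1b1"
Compressed length: 22

22
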